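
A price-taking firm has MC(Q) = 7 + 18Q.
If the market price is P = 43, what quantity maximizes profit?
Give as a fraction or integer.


In perfect competition, profit is maximized where P = MC.
43 = 7 + 18Q
36 = 18Q
Q* = 36/18 = 2

2


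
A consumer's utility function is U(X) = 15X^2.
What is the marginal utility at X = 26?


MU = dU/dX = 15*2*X^(2-1)
MU = 30*X^1
At X = 26:
MU = 30 * 26^1
MU = 30 * 26 = 780

780


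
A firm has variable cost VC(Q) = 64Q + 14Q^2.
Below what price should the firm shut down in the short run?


AVC(Q) = VC(Q)/Q = 64 + 14Q
AVC is increasing in Q, so minimum AVC is at Q -> 0+.
Min AVC = 64
The firm should shut down if P < 64.

64


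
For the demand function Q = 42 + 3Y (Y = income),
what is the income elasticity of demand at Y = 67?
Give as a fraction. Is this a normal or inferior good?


dQ/dY = 3
At Y = 67: Q = 42 + 3*67 = 243
Ey = (dQ/dY)(Y/Q) = 3 * 67 / 243 = 67/81
Since Ey > 0, this is a normal good.

67/81 (normal good)


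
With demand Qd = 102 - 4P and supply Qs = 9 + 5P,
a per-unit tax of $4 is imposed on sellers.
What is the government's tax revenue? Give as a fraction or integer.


With tax on sellers, new supply: Qs' = 9 + 5(P - 4)
= 5P - 11
New equilibrium quantity:
Q_new = 466/9
Tax revenue = tax * Q_new = 4 * 466/9 = 1864/9

1864/9


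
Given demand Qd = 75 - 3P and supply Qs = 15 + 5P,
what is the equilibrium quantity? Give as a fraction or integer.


First find equilibrium price:
75 - 3P = 15 + 5P
P* = 60/8 = 15/2
Then substitute into demand:
Q* = 75 - 3 * 15/2 = 105/2

105/2


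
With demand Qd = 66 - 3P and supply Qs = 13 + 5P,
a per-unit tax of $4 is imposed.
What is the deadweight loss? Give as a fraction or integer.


Pre-tax equilibrium quantity: Q* = 369/8
Post-tax equilibrium quantity: Q_tax = 309/8
Reduction in quantity: Q* - Q_tax = 15/2
DWL = (1/2) * tax * (Q* - Q_tax)
DWL = (1/2) * 4 * 15/2 = 15

15


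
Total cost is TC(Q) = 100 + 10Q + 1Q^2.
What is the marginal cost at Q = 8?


MC = dTC/dQ = 10 + 2*1*Q
At Q = 8:
MC = 10 + 2*8
MC = 10 + 16 = 26

26


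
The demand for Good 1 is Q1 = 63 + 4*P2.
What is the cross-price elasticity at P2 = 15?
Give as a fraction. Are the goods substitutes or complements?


dQ1/dP2 = 4
At P2 = 15: Q1 = 63 + 4*15 = 123
Exy = (dQ1/dP2)(P2/Q1) = 4 * 15 / 123 = 20/41
Since Exy > 0, the goods are substitutes.

20/41 (substitutes)


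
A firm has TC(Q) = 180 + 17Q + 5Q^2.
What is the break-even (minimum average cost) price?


AC(Q) = 180/Q + 17 + 5Q
To minimize: dAC/dQ = -180/Q^2 + 5 = 0
Q^2 = 180/5 = 36
Q* = 6
Min AC = 180/6 + 17 + 5*6
Min AC = 30 + 17 + 30 = 77

77


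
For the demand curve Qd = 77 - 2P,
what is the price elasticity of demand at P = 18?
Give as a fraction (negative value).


dQ/dP = -2
At P = 18: Q = 77 - 2*18 = 41
E = (dQ/dP)(P/Q) = (-2)(18/41) = -36/41

-36/41


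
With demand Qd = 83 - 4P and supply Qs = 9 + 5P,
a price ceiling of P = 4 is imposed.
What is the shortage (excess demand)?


At P = 4:
Qd = 83 - 4*4 = 67
Qs = 9 + 5*4 = 29
Shortage = Qd - Qs = 67 - 29 = 38

38


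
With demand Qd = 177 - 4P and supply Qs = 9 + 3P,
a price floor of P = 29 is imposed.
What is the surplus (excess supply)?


At P = 29:
Qd = 177 - 4*29 = 61
Qs = 9 + 3*29 = 96
Surplus = Qs - Qd = 96 - 61 = 35

35


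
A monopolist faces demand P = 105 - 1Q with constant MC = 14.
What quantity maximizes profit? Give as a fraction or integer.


TR = P*Q = (105 - 1Q)Q = 105Q - 1Q^2
MR = dTR/dQ = 105 - 2Q
Set MR = MC:
105 - 2Q = 14
91 = 2Q
Q* = 91/2 = 91/2

91/2


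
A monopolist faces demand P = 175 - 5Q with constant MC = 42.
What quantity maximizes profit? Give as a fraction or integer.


TR = P*Q = (175 - 5Q)Q = 175Q - 5Q^2
MR = dTR/dQ = 175 - 10Q
Set MR = MC:
175 - 10Q = 42
133 = 10Q
Q* = 133/10 = 133/10

133/10


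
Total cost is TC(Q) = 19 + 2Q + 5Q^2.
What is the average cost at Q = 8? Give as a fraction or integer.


TC(8) = 19 + 2*8 + 5*8^2
TC(8) = 19 + 16 + 320 = 355
AC = TC/Q = 355/8 = 355/8

355/8


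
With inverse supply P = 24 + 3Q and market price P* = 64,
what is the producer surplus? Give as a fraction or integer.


Minimum supply price (at Q=0): P_min = 24
Quantity supplied at P* = 64:
Q* = (64 - 24)/3 = 40/3
PS = (1/2) * Q* * (P* - P_min)
PS = (1/2) * 40/3 * (64 - 24)
PS = (1/2) * 40/3 * 40 = 800/3

800/3


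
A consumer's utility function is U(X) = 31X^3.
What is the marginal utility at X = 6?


MU = dU/dX = 31*3*X^(3-1)
MU = 93*X^2
At X = 6:
MU = 93 * 6^2
MU = 93 * 36 = 3348

3348


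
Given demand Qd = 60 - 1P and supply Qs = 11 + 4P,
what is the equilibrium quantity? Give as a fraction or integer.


First find equilibrium price:
60 - 1P = 11 + 4P
P* = 49/5 = 49/5
Then substitute into demand:
Q* = 60 - 1 * 49/5 = 251/5

251/5


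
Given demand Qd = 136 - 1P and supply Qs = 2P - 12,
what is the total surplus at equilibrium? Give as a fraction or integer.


Find equilibrium: 136 - 1P = 2P - 12
136 + 12 = 3P
P* = 148/3 = 148/3
Q* = 2*148/3 - 12 = 260/3
Inverse demand: P = 136 - Q/1, so P_max = 136
Inverse supply: P = 6 + Q/2, so P_min = 6
CS = (1/2) * 260/3 * (136 - 148/3) = 33800/9
PS = (1/2) * 260/3 * (148/3 - 6) = 16900/9
TS = CS + PS = 33800/9 + 16900/9 = 16900/3

16900/3


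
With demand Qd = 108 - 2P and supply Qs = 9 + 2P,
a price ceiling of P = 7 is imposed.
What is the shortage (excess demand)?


At P = 7:
Qd = 108 - 2*7 = 94
Qs = 9 + 2*7 = 23
Shortage = Qd - Qs = 94 - 23 = 71

71


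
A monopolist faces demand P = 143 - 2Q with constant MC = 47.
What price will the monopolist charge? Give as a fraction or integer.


MR = 143 - 4Q
Set MR = MC: 143 - 4Q = 47
Q* = 24
Substitute into demand:
P* = 143 - 2*24 = 95

95


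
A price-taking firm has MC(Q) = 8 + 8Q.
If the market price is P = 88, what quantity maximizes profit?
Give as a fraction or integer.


In perfect competition, profit is maximized where P = MC.
88 = 8 + 8Q
80 = 8Q
Q* = 80/8 = 10

10


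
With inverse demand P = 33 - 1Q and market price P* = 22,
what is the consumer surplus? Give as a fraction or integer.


Maximum willingness to pay (at Q=0): P_max = 33
Quantity demanded at P* = 22:
Q* = (33 - 22)/1 = 11
CS = (1/2) * Q* * (P_max - P*)
CS = (1/2) * 11 * (33 - 22)
CS = (1/2) * 11 * 11 = 121/2

121/2


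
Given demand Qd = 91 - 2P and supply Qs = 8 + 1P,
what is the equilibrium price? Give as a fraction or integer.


At equilibrium, Qd = Qs.
91 - 2P = 8 + 1P
91 - 8 = 2P + 1P
83 = 3P
P* = 83/3 = 83/3

83/3


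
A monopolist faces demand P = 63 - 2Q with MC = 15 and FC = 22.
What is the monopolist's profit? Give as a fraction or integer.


MR = MC: 63 - 4Q = 15
Q* = 12
P* = 63 - 2*12 = 39
Profit = (P* - MC)*Q* - FC
= (39 - 15)*12 - 22
= 24*12 - 22
= 288 - 22 = 266

266


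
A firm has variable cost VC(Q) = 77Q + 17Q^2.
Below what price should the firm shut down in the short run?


AVC(Q) = VC(Q)/Q = 77 + 17Q
AVC is increasing in Q, so minimum AVC is at Q -> 0+.
Min AVC = 77
The firm should shut down if P < 77.

77


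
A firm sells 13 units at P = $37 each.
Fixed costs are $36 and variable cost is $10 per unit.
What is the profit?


Total Revenue = P * Q = 37 * 13 = $481
Total Cost = FC + VC*Q = 36 + 10*13 = $166
Profit = TR - TC = 481 - 166 = $315

$315


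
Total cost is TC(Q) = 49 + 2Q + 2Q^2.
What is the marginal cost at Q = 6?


MC = dTC/dQ = 2 + 2*2*Q
At Q = 6:
MC = 2 + 4*6
MC = 2 + 24 = 26

26


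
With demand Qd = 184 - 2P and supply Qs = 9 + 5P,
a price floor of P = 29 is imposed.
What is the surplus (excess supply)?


At P = 29:
Qd = 184 - 2*29 = 126
Qs = 9 + 5*29 = 154
Surplus = Qs - Qd = 154 - 126 = 28

28


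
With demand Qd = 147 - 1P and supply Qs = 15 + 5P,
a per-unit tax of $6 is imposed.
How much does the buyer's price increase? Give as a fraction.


With a per-unit tax, the buyer's price increase depends on relative slopes.
Supply slope: d = 5, Demand slope: b = 1
Buyer's price increase = d * tax / (b + d)
= 5 * 6 / (1 + 5)
= 30 / 6 = 5

5


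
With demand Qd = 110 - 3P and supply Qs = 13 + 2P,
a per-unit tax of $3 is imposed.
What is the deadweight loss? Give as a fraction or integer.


Pre-tax equilibrium quantity: Q* = 259/5
Post-tax equilibrium quantity: Q_tax = 241/5
Reduction in quantity: Q* - Q_tax = 18/5
DWL = (1/2) * tax * (Q* - Q_tax)
DWL = (1/2) * 3 * 18/5 = 27/5

27/5


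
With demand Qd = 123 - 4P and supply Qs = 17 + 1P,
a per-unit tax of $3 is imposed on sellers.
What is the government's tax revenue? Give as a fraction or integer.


With tax on sellers, new supply: Qs' = 17 + 1(P - 3)
= 14 + 1P
New equilibrium quantity:
Q_new = 179/5
Tax revenue = tax * Q_new = 3 * 179/5 = 537/5

537/5


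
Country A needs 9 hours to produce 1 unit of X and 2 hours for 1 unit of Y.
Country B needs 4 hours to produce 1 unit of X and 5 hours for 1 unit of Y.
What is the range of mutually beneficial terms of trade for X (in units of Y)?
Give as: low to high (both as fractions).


Opportunity cost of X for Country A = hours_X / hours_Y = 9/2 = 9/2 units of Y
Opportunity cost of X for Country B = hours_X / hours_Y = 4/5 = 4/5 units of Y
Terms of trade must be between the two opportunity costs.
Range: 4/5 to 9/2

4/5 to 9/2


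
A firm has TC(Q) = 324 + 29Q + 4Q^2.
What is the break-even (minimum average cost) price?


AC(Q) = 324/Q + 29 + 4Q
To minimize: dAC/dQ = -324/Q^2 + 4 = 0
Q^2 = 324/4 = 81
Q* = 9
Min AC = 324/9 + 29 + 4*9
Min AC = 36 + 29 + 36 = 101

101


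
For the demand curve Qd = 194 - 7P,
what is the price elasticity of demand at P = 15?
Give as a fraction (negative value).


dQ/dP = -7
At P = 15: Q = 194 - 7*15 = 89
E = (dQ/dP)(P/Q) = (-7)(15/89) = -105/89

-105/89


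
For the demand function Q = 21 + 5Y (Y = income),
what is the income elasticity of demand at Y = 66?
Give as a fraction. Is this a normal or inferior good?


dQ/dY = 5
At Y = 66: Q = 21 + 5*66 = 351
Ey = (dQ/dY)(Y/Q) = 5 * 66 / 351 = 110/117
Since Ey > 0, this is a normal good.

110/117 (normal good)


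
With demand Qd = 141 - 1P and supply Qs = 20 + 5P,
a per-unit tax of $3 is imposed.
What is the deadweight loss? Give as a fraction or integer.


Pre-tax equilibrium quantity: Q* = 725/6
Post-tax equilibrium quantity: Q_tax = 355/3
Reduction in quantity: Q* - Q_tax = 5/2
DWL = (1/2) * tax * (Q* - Q_tax)
DWL = (1/2) * 3 * 5/2 = 15/4

15/4


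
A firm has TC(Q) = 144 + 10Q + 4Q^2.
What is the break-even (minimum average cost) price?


AC(Q) = 144/Q + 10 + 4Q
To minimize: dAC/dQ = -144/Q^2 + 4 = 0
Q^2 = 144/4 = 36
Q* = 6
Min AC = 144/6 + 10 + 4*6
Min AC = 24 + 10 + 24 = 58

58


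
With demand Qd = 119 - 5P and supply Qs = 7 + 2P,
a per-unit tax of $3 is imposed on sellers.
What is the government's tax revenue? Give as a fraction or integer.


With tax on sellers, new supply: Qs' = 7 + 2(P - 3)
= 1 + 2P
New equilibrium quantity:
Q_new = 243/7
Tax revenue = tax * Q_new = 3 * 243/7 = 729/7

729/7


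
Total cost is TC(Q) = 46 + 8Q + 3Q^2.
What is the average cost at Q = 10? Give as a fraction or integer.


TC(10) = 46 + 8*10 + 3*10^2
TC(10) = 46 + 80 + 300 = 426
AC = TC/Q = 426/10 = 213/5

213/5


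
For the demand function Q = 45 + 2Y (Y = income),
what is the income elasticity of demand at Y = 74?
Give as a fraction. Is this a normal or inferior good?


dQ/dY = 2
At Y = 74: Q = 45 + 2*74 = 193
Ey = (dQ/dY)(Y/Q) = 2 * 74 / 193 = 148/193
Since Ey > 0, this is a normal good.

148/193 (normal good)


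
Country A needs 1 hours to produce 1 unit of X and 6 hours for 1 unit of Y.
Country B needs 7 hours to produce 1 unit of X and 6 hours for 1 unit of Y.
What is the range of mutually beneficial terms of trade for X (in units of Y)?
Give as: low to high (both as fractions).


Opportunity cost of X for Country A = hours_X / hours_Y = 1/6 = 1/6 units of Y
Opportunity cost of X for Country B = hours_X / hours_Y = 7/6 = 7/6 units of Y
Terms of trade must be between the two opportunity costs.
Range: 1/6 to 7/6

1/6 to 7/6


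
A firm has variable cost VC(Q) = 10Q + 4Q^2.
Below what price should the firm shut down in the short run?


AVC(Q) = VC(Q)/Q = 10 + 4Q
AVC is increasing in Q, so minimum AVC is at Q -> 0+.
Min AVC = 10
The firm should shut down if P < 10.

10


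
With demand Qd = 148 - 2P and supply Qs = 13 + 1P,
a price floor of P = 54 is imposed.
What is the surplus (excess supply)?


At P = 54:
Qd = 148 - 2*54 = 40
Qs = 13 + 1*54 = 67
Surplus = Qs - Qd = 67 - 40 = 27

27


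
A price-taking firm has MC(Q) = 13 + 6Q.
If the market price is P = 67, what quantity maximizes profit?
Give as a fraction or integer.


In perfect competition, profit is maximized where P = MC.
67 = 13 + 6Q
54 = 6Q
Q* = 54/6 = 9

9


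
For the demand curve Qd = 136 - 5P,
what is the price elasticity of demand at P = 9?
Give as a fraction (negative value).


dQ/dP = -5
At P = 9: Q = 136 - 5*9 = 91
E = (dQ/dP)(P/Q) = (-5)(9/91) = -45/91

-45/91


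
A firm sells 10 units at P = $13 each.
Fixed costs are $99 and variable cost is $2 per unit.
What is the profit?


Total Revenue = P * Q = 13 * 10 = $130
Total Cost = FC + VC*Q = 99 + 2*10 = $119
Profit = TR - TC = 130 - 119 = $11

$11


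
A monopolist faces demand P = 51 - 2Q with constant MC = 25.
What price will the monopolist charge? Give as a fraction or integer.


MR = 51 - 4Q
Set MR = MC: 51 - 4Q = 25
Q* = 13/2
Substitute into demand:
P* = 51 - 2*13/2 = 38

38


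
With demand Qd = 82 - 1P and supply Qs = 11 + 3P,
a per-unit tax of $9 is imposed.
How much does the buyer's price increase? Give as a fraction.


With a per-unit tax, the buyer's price increase depends on relative slopes.
Supply slope: d = 3, Demand slope: b = 1
Buyer's price increase = d * tax / (b + d)
= 3 * 9 / (1 + 3)
= 27 / 4 = 27/4

27/4


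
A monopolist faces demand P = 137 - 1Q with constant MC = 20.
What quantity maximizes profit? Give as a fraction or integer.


TR = P*Q = (137 - 1Q)Q = 137Q - 1Q^2
MR = dTR/dQ = 137 - 2Q
Set MR = MC:
137 - 2Q = 20
117 = 2Q
Q* = 117/2 = 117/2

117/2


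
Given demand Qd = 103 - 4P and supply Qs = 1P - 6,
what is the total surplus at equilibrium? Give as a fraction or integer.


Find equilibrium: 103 - 4P = 1P - 6
103 + 6 = 5P
P* = 109/5 = 109/5
Q* = 1*109/5 - 6 = 79/5
Inverse demand: P = 103/4 - Q/4, so P_max = 103/4
Inverse supply: P = 6 + Q/1, so P_min = 6
CS = (1/2) * 79/5 * (103/4 - 109/5) = 6241/200
PS = (1/2) * 79/5 * (109/5 - 6) = 6241/50
TS = CS + PS = 6241/200 + 6241/50 = 6241/40

6241/40


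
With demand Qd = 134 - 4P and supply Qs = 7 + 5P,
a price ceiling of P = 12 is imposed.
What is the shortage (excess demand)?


At P = 12:
Qd = 134 - 4*12 = 86
Qs = 7 + 5*12 = 67
Shortage = Qd - Qs = 86 - 67 = 19

19


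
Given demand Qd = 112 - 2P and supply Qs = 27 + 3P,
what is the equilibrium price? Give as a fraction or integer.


At equilibrium, Qd = Qs.
112 - 2P = 27 + 3P
112 - 27 = 2P + 3P
85 = 5P
P* = 85/5 = 17

17


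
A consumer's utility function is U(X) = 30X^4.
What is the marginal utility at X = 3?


MU = dU/dX = 30*4*X^(4-1)
MU = 120*X^3
At X = 3:
MU = 120 * 3^3
MU = 120 * 27 = 3240

3240


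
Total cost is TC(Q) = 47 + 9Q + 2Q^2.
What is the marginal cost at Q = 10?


MC = dTC/dQ = 9 + 2*2*Q
At Q = 10:
MC = 9 + 4*10
MC = 9 + 40 = 49

49


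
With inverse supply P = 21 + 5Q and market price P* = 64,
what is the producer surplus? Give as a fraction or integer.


Minimum supply price (at Q=0): P_min = 21
Quantity supplied at P* = 64:
Q* = (64 - 21)/5 = 43/5
PS = (1/2) * Q* * (P* - P_min)
PS = (1/2) * 43/5 * (64 - 21)
PS = (1/2) * 43/5 * 43 = 1849/10

1849/10


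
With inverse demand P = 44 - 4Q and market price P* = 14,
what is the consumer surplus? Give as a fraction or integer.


Maximum willingness to pay (at Q=0): P_max = 44
Quantity demanded at P* = 14:
Q* = (44 - 14)/4 = 15/2
CS = (1/2) * Q* * (P_max - P*)
CS = (1/2) * 15/2 * (44 - 14)
CS = (1/2) * 15/2 * 30 = 225/2

225/2


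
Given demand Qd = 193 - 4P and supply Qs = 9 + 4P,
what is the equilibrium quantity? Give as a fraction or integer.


First find equilibrium price:
193 - 4P = 9 + 4P
P* = 184/8 = 23
Then substitute into demand:
Q* = 193 - 4 * 23 = 101

101


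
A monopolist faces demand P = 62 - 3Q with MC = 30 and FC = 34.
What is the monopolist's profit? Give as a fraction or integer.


MR = MC: 62 - 6Q = 30
Q* = 16/3
P* = 62 - 3*16/3 = 46
Profit = (P* - MC)*Q* - FC
= (46 - 30)*16/3 - 34
= 16*16/3 - 34
= 256/3 - 34 = 154/3

154/3


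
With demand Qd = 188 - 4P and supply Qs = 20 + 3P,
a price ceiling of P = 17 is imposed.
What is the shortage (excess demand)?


At P = 17:
Qd = 188 - 4*17 = 120
Qs = 20 + 3*17 = 71
Shortage = Qd - Qs = 120 - 71 = 49

49


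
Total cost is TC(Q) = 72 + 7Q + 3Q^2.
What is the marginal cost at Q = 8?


MC = dTC/dQ = 7 + 2*3*Q
At Q = 8:
MC = 7 + 6*8
MC = 7 + 48 = 55

55


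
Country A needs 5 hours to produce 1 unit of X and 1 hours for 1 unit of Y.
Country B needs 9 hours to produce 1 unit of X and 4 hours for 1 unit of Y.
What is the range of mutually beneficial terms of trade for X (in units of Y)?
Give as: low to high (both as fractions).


Opportunity cost of X for Country A = hours_X / hours_Y = 5/1 = 5 units of Y
Opportunity cost of X for Country B = hours_X / hours_Y = 9/4 = 9/4 units of Y
Terms of trade must be between the two opportunity costs.
Range: 9/4 to 5

9/4 to 5


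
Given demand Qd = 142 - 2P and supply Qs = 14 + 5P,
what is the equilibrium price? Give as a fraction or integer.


At equilibrium, Qd = Qs.
142 - 2P = 14 + 5P
142 - 14 = 2P + 5P
128 = 7P
P* = 128/7 = 128/7

128/7


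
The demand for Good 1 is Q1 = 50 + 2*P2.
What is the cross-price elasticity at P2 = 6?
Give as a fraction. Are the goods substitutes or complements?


dQ1/dP2 = 2
At P2 = 6: Q1 = 50 + 2*6 = 62
Exy = (dQ1/dP2)(P2/Q1) = 2 * 6 / 62 = 6/31
Since Exy > 0, the goods are substitutes.

6/31 (substitutes)


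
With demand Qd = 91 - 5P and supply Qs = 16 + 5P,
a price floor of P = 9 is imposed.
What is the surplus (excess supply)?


At P = 9:
Qd = 91 - 5*9 = 46
Qs = 16 + 5*9 = 61
Surplus = Qs - Qd = 61 - 46 = 15

15


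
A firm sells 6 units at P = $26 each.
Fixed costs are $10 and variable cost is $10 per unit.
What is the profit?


Total Revenue = P * Q = 26 * 6 = $156
Total Cost = FC + VC*Q = 10 + 10*6 = $70
Profit = TR - TC = 156 - 70 = $86

$86


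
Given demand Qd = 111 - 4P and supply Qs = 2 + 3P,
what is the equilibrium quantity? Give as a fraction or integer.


First find equilibrium price:
111 - 4P = 2 + 3P
P* = 109/7 = 109/7
Then substitute into demand:
Q* = 111 - 4 * 109/7 = 341/7

341/7


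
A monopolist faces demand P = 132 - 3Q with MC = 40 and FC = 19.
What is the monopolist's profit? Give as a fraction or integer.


MR = MC: 132 - 6Q = 40
Q* = 46/3
P* = 132 - 3*46/3 = 86
Profit = (P* - MC)*Q* - FC
= (86 - 40)*46/3 - 19
= 46*46/3 - 19
= 2116/3 - 19 = 2059/3

2059/3


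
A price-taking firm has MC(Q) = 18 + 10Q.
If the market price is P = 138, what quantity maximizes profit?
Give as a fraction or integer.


In perfect competition, profit is maximized where P = MC.
138 = 18 + 10Q
120 = 10Q
Q* = 120/10 = 12

12


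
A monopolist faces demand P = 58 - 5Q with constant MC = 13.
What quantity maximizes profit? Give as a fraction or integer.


TR = P*Q = (58 - 5Q)Q = 58Q - 5Q^2
MR = dTR/dQ = 58 - 10Q
Set MR = MC:
58 - 10Q = 13
45 = 10Q
Q* = 45/10 = 9/2

9/2


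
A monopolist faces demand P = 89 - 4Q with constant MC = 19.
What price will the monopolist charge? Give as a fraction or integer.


MR = 89 - 8Q
Set MR = MC: 89 - 8Q = 19
Q* = 35/4
Substitute into demand:
P* = 89 - 4*35/4 = 54

54


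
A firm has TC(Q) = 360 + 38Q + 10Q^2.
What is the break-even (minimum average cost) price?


AC(Q) = 360/Q + 38 + 10Q
To minimize: dAC/dQ = -360/Q^2 + 10 = 0
Q^2 = 360/10 = 36
Q* = 6
Min AC = 360/6 + 38 + 10*6
Min AC = 60 + 38 + 60 = 158

158


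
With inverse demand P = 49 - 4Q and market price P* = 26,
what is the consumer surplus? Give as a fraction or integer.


Maximum willingness to pay (at Q=0): P_max = 49
Quantity demanded at P* = 26:
Q* = (49 - 26)/4 = 23/4
CS = (1/2) * Q* * (P_max - P*)
CS = (1/2) * 23/4 * (49 - 26)
CS = (1/2) * 23/4 * 23 = 529/8

529/8


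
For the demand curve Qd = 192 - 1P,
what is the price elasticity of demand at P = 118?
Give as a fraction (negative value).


dQ/dP = -1
At P = 118: Q = 192 - 1*118 = 74
E = (dQ/dP)(P/Q) = (-1)(118/74) = -59/37

-59/37


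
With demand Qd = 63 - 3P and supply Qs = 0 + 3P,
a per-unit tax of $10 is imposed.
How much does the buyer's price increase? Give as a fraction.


With a per-unit tax, the buyer's price increase depends on relative slopes.
Supply slope: d = 3, Demand slope: b = 3
Buyer's price increase = d * tax / (b + d)
= 3 * 10 / (3 + 3)
= 30 / 6 = 5

5


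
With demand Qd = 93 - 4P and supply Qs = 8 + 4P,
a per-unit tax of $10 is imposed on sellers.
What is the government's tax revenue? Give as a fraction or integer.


With tax on sellers, new supply: Qs' = 8 + 4(P - 10)
= 4P - 32
New equilibrium quantity:
Q_new = 61/2
Tax revenue = tax * Q_new = 10 * 61/2 = 305

305


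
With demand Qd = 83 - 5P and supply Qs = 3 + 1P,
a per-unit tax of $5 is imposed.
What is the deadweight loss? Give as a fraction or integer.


Pre-tax equilibrium quantity: Q* = 49/3
Post-tax equilibrium quantity: Q_tax = 73/6
Reduction in quantity: Q* - Q_tax = 25/6
DWL = (1/2) * tax * (Q* - Q_tax)
DWL = (1/2) * 5 * 25/6 = 125/12

125/12


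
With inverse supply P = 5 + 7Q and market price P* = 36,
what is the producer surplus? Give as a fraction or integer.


Minimum supply price (at Q=0): P_min = 5
Quantity supplied at P* = 36:
Q* = (36 - 5)/7 = 31/7
PS = (1/2) * Q* * (P* - P_min)
PS = (1/2) * 31/7 * (36 - 5)
PS = (1/2) * 31/7 * 31 = 961/14

961/14


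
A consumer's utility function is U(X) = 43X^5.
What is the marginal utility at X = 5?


MU = dU/dX = 43*5*X^(5-1)
MU = 215*X^4
At X = 5:
MU = 215 * 5^4
MU = 215 * 625 = 134375

134375


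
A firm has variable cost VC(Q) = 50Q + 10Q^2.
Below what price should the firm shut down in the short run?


AVC(Q) = VC(Q)/Q = 50 + 10Q
AVC is increasing in Q, so minimum AVC is at Q -> 0+.
Min AVC = 50
The firm should shut down if P < 50.

50


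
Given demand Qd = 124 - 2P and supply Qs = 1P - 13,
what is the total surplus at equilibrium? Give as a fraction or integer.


Find equilibrium: 124 - 2P = 1P - 13
124 + 13 = 3P
P* = 137/3 = 137/3
Q* = 1*137/3 - 13 = 98/3
Inverse demand: P = 62 - Q/2, so P_max = 62
Inverse supply: P = 13 + Q/1, so P_min = 13
CS = (1/2) * 98/3 * (62 - 137/3) = 2401/9
PS = (1/2) * 98/3 * (137/3 - 13) = 4802/9
TS = CS + PS = 2401/9 + 4802/9 = 2401/3

2401/3


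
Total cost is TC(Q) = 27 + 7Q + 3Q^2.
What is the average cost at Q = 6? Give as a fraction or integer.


TC(6) = 27 + 7*6 + 3*6^2
TC(6) = 27 + 42 + 108 = 177
AC = TC/Q = 177/6 = 59/2

59/2


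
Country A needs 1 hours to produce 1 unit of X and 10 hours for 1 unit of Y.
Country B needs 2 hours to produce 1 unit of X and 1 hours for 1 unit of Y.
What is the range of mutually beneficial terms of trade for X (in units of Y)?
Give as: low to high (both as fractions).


Opportunity cost of X for Country A = hours_X / hours_Y = 1/10 = 1/10 units of Y
Opportunity cost of X for Country B = hours_X / hours_Y = 2/1 = 2 units of Y
Terms of trade must be between the two opportunity costs.
Range: 1/10 to 2

1/10 to 2


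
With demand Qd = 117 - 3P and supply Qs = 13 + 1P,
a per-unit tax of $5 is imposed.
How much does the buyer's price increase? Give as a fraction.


With a per-unit tax, the buyer's price increase depends on relative slopes.
Supply slope: d = 1, Demand slope: b = 3
Buyer's price increase = d * tax / (b + d)
= 1 * 5 / (3 + 1)
= 5 / 4 = 5/4

5/4


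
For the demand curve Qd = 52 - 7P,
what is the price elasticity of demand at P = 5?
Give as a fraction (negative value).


dQ/dP = -7
At P = 5: Q = 52 - 7*5 = 17
E = (dQ/dP)(P/Q) = (-7)(5/17) = -35/17

-35/17


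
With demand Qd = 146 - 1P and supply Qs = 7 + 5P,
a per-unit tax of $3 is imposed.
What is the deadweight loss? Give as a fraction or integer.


Pre-tax equilibrium quantity: Q* = 737/6
Post-tax equilibrium quantity: Q_tax = 361/3
Reduction in quantity: Q* - Q_tax = 5/2
DWL = (1/2) * tax * (Q* - Q_tax)
DWL = (1/2) * 3 * 5/2 = 15/4

15/4


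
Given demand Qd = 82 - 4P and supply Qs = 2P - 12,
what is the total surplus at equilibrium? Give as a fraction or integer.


Find equilibrium: 82 - 4P = 2P - 12
82 + 12 = 6P
P* = 94/6 = 47/3
Q* = 2*47/3 - 12 = 58/3
Inverse demand: P = 41/2 - Q/4, so P_max = 41/2
Inverse supply: P = 6 + Q/2, so P_min = 6
CS = (1/2) * 58/3 * (41/2 - 47/3) = 841/18
PS = (1/2) * 58/3 * (47/3 - 6) = 841/9
TS = CS + PS = 841/18 + 841/9 = 841/6

841/6


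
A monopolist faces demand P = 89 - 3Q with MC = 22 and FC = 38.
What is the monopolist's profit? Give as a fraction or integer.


MR = MC: 89 - 6Q = 22
Q* = 67/6
P* = 89 - 3*67/6 = 111/2
Profit = (P* - MC)*Q* - FC
= (111/2 - 22)*67/6 - 38
= 67/2*67/6 - 38
= 4489/12 - 38 = 4033/12

4033/12


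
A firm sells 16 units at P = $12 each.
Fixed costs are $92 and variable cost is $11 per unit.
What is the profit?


Total Revenue = P * Q = 12 * 16 = $192
Total Cost = FC + VC*Q = 92 + 11*16 = $268
Profit = TR - TC = 192 - 268 = $-76

$-76


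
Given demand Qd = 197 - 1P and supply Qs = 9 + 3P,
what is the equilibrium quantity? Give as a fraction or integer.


First find equilibrium price:
197 - 1P = 9 + 3P
P* = 188/4 = 47
Then substitute into demand:
Q* = 197 - 1 * 47 = 150

150


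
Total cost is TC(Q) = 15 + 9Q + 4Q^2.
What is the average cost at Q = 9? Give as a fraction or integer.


TC(9) = 15 + 9*9 + 4*9^2
TC(9) = 15 + 81 + 324 = 420
AC = TC/Q = 420/9 = 140/3

140/3


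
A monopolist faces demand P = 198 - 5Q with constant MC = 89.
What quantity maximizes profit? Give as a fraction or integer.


TR = P*Q = (198 - 5Q)Q = 198Q - 5Q^2
MR = dTR/dQ = 198 - 10Q
Set MR = MC:
198 - 10Q = 89
109 = 10Q
Q* = 109/10 = 109/10

109/10


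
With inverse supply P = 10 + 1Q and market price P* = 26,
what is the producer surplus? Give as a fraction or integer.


Minimum supply price (at Q=0): P_min = 10
Quantity supplied at P* = 26:
Q* = (26 - 10)/1 = 16
PS = (1/2) * Q* * (P* - P_min)
PS = (1/2) * 16 * (26 - 10)
PS = (1/2) * 16 * 16 = 128

128


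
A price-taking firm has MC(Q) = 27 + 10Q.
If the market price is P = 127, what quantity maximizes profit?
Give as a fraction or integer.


In perfect competition, profit is maximized where P = MC.
127 = 27 + 10Q
100 = 10Q
Q* = 100/10 = 10

10


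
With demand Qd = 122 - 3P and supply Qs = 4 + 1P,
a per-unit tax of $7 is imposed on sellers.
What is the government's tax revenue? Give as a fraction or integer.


With tax on sellers, new supply: Qs' = 4 + 1(P - 7)
= 1P - 3
New equilibrium quantity:
Q_new = 113/4
Tax revenue = tax * Q_new = 7 * 113/4 = 791/4

791/4


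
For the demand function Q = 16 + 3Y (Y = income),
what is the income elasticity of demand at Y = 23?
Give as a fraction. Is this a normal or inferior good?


dQ/dY = 3
At Y = 23: Q = 16 + 3*23 = 85
Ey = (dQ/dY)(Y/Q) = 3 * 23 / 85 = 69/85
Since Ey > 0, this is a normal good.

69/85 (normal good)


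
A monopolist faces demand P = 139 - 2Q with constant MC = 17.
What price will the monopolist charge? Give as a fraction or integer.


MR = 139 - 4Q
Set MR = MC: 139 - 4Q = 17
Q* = 61/2
Substitute into demand:
P* = 139 - 2*61/2 = 78

78


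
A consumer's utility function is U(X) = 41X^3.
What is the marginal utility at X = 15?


MU = dU/dX = 41*3*X^(3-1)
MU = 123*X^2
At X = 15:
MU = 123 * 15^2
MU = 123 * 225 = 27675

27675


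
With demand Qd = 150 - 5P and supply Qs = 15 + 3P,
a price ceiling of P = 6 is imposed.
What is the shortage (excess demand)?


At P = 6:
Qd = 150 - 5*6 = 120
Qs = 15 + 3*6 = 33
Shortage = Qd - Qs = 120 - 33 = 87

87


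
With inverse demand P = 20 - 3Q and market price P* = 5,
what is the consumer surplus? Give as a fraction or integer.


Maximum willingness to pay (at Q=0): P_max = 20
Quantity demanded at P* = 5:
Q* = (20 - 5)/3 = 5
CS = (1/2) * Q* * (P_max - P*)
CS = (1/2) * 5 * (20 - 5)
CS = (1/2) * 5 * 15 = 75/2

75/2


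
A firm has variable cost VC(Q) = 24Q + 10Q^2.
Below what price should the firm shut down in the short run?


AVC(Q) = VC(Q)/Q = 24 + 10Q
AVC is increasing in Q, so minimum AVC is at Q -> 0+.
Min AVC = 24
The firm should shut down if P < 24.

24


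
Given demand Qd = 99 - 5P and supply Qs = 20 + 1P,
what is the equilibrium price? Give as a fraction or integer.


At equilibrium, Qd = Qs.
99 - 5P = 20 + 1P
99 - 20 = 5P + 1P
79 = 6P
P* = 79/6 = 79/6

79/6


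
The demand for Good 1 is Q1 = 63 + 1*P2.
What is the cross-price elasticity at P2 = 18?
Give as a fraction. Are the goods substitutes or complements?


dQ1/dP2 = 1
At P2 = 18: Q1 = 63 + 1*18 = 81
Exy = (dQ1/dP2)(P2/Q1) = 1 * 18 / 81 = 2/9
Since Exy > 0, the goods are substitutes.

2/9 (substitutes)


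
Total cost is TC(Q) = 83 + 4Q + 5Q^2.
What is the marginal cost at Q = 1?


MC = dTC/dQ = 4 + 2*5*Q
At Q = 1:
MC = 4 + 10*1
MC = 4 + 10 = 14

14


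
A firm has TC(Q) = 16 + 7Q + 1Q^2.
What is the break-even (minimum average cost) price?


AC(Q) = 16/Q + 7 + 1Q
To minimize: dAC/dQ = -16/Q^2 + 1 = 0
Q^2 = 16/1 = 16
Q* = 4
Min AC = 16/4 + 7 + 1*4
Min AC = 4 + 7 + 4 = 15

15


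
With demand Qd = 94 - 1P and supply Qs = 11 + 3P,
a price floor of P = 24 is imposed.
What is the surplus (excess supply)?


At P = 24:
Qd = 94 - 1*24 = 70
Qs = 11 + 3*24 = 83
Surplus = Qs - Qd = 83 - 70 = 13

13


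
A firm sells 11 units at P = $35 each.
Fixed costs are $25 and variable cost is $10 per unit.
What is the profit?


Total Revenue = P * Q = 35 * 11 = $385
Total Cost = FC + VC*Q = 25 + 10*11 = $135
Profit = TR - TC = 385 - 135 = $250

$250


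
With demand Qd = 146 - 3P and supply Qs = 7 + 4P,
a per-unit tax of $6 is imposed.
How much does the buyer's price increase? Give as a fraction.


With a per-unit tax, the buyer's price increase depends on relative slopes.
Supply slope: d = 4, Demand slope: b = 3
Buyer's price increase = d * tax / (b + d)
= 4 * 6 / (3 + 4)
= 24 / 7 = 24/7

24/7


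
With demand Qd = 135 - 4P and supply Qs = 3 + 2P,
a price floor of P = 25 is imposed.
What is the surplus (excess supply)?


At P = 25:
Qd = 135 - 4*25 = 35
Qs = 3 + 2*25 = 53
Surplus = Qs - Qd = 53 - 35 = 18

18


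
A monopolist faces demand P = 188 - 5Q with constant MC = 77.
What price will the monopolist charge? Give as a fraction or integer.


MR = 188 - 10Q
Set MR = MC: 188 - 10Q = 77
Q* = 111/10
Substitute into demand:
P* = 188 - 5*111/10 = 265/2

265/2


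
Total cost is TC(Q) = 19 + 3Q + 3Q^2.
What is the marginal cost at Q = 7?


MC = dTC/dQ = 3 + 2*3*Q
At Q = 7:
MC = 3 + 6*7
MC = 3 + 42 = 45

45


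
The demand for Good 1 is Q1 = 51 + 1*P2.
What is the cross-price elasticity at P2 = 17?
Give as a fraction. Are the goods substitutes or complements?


dQ1/dP2 = 1
At P2 = 17: Q1 = 51 + 1*17 = 68
Exy = (dQ1/dP2)(P2/Q1) = 1 * 17 / 68 = 1/4
Since Exy > 0, the goods are substitutes.

1/4 (substitutes)


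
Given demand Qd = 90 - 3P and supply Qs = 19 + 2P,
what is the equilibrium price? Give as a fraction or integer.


At equilibrium, Qd = Qs.
90 - 3P = 19 + 2P
90 - 19 = 3P + 2P
71 = 5P
P* = 71/5 = 71/5

71/5


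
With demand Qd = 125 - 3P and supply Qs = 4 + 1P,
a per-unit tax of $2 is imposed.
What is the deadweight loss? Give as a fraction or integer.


Pre-tax equilibrium quantity: Q* = 137/4
Post-tax equilibrium quantity: Q_tax = 131/4
Reduction in quantity: Q* - Q_tax = 3/2
DWL = (1/2) * tax * (Q* - Q_tax)
DWL = (1/2) * 2 * 3/2 = 3/2

3/2


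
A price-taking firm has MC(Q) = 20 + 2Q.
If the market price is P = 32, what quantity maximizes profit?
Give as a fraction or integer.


In perfect competition, profit is maximized where P = MC.
32 = 20 + 2Q
12 = 2Q
Q* = 12/2 = 6

6


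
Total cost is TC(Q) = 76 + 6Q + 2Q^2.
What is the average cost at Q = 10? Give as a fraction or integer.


TC(10) = 76 + 6*10 + 2*10^2
TC(10) = 76 + 60 + 200 = 336
AC = TC/Q = 336/10 = 168/5

168/5


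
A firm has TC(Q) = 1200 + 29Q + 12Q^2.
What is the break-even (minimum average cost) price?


AC(Q) = 1200/Q + 29 + 12Q
To minimize: dAC/dQ = -1200/Q^2 + 12 = 0
Q^2 = 1200/12 = 100
Q* = 10
Min AC = 1200/10 + 29 + 12*10
Min AC = 120 + 29 + 120 = 269

269


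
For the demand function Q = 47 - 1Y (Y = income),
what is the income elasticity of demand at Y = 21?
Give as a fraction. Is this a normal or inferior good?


dQ/dY = -1
At Y = 21: Q = 47 - 1*21 = 26
Ey = (dQ/dY)(Y/Q) = -1 * 21 / 26 = -21/26
Since Ey < 0, this is a inferior good.

-21/26 (inferior good)


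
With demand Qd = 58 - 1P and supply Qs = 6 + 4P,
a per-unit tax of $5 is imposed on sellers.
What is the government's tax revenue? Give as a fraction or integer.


With tax on sellers, new supply: Qs' = 6 + 4(P - 5)
= 4P - 14
New equilibrium quantity:
Q_new = 218/5
Tax revenue = tax * Q_new = 5 * 218/5 = 218

218


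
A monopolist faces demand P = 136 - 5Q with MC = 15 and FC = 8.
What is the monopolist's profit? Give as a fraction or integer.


MR = MC: 136 - 10Q = 15
Q* = 121/10
P* = 136 - 5*121/10 = 151/2
Profit = (P* - MC)*Q* - FC
= (151/2 - 15)*121/10 - 8
= 121/2*121/10 - 8
= 14641/20 - 8 = 14481/20

14481/20


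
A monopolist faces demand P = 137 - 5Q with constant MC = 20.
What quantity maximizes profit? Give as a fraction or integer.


TR = P*Q = (137 - 5Q)Q = 137Q - 5Q^2
MR = dTR/dQ = 137 - 10Q
Set MR = MC:
137 - 10Q = 20
117 = 10Q
Q* = 117/10 = 117/10

117/10


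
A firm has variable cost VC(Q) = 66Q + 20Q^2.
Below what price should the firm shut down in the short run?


AVC(Q) = VC(Q)/Q = 66 + 20Q
AVC is increasing in Q, so minimum AVC is at Q -> 0+.
Min AVC = 66
The firm should shut down if P < 66.

66


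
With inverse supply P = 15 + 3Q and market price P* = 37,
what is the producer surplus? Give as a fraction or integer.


Minimum supply price (at Q=0): P_min = 15
Quantity supplied at P* = 37:
Q* = (37 - 15)/3 = 22/3
PS = (1/2) * Q* * (P* - P_min)
PS = (1/2) * 22/3 * (37 - 15)
PS = (1/2) * 22/3 * 22 = 242/3

242/3


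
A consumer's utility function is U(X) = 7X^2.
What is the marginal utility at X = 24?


MU = dU/dX = 7*2*X^(2-1)
MU = 14*X^1
At X = 24:
MU = 14 * 24^1
MU = 14 * 24 = 336

336


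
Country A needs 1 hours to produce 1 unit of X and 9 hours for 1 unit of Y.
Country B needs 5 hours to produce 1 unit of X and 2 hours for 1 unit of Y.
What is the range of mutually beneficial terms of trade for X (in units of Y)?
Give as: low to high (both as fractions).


Opportunity cost of X for Country A = hours_X / hours_Y = 1/9 = 1/9 units of Y
Opportunity cost of X for Country B = hours_X / hours_Y = 5/2 = 5/2 units of Y
Terms of trade must be between the two opportunity costs.
Range: 1/9 to 5/2

1/9 to 5/2


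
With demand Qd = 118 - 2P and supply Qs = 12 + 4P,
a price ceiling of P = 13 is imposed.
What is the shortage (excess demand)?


At P = 13:
Qd = 118 - 2*13 = 92
Qs = 12 + 4*13 = 64
Shortage = Qd - Qs = 92 - 64 = 28

28


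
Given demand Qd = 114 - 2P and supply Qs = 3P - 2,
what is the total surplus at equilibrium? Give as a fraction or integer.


Find equilibrium: 114 - 2P = 3P - 2
114 + 2 = 5P
P* = 116/5 = 116/5
Q* = 3*116/5 - 2 = 338/5
Inverse demand: P = 57 - Q/2, so P_max = 57
Inverse supply: P = 2/3 + Q/3, so P_min = 2/3
CS = (1/2) * 338/5 * (57 - 116/5) = 28561/25
PS = (1/2) * 338/5 * (116/5 - 2/3) = 57122/75
TS = CS + PS = 28561/25 + 57122/75 = 28561/15

28561/15


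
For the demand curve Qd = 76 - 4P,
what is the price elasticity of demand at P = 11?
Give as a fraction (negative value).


dQ/dP = -4
At P = 11: Q = 76 - 4*11 = 32
E = (dQ/dP)(P/Q) = (-4)(11/32) = -11/8

-11/8


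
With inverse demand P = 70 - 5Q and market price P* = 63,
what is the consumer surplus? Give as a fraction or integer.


Maximum willingness to pay (at Q=0): P_max = 70
Quantity demanded at P* = 63:
Q* = (70 - 63)/5 = 7/5
CS = (1/2) * Q* * (P_max - P*)
CS = (1/2) * 7/5 * (70 - 63)
CS = (1/2) * 7/5 * 7 = 49/10

49/10


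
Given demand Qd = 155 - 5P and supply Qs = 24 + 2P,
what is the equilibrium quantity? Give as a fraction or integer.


First find equilibrium price:
155 - 5P = 24 + 2P
P* = 131/7 = 131/7
Then substitute into demand:
Q* = 155 - 5 * 131/7 = 430/7

430/7


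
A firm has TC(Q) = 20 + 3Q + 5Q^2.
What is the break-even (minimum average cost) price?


AC(Q) = 20/Q + 3 + 5Q
To minimize: dAC/dQ = -20/Q^2 + 5 = 0
Q^2 = 20/5 = 4
Q* = 2
Min AC = 20/2 + 3 + 5*2
Min AC = 10 + 3 + 10 = 23

23


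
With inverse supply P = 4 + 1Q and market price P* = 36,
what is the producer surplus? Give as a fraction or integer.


Minimum supply price (at Q=0): P_min = 4
Quantity supplied at P* = 36:
Q* = (36 - 4)/1 = 32
PS = (1/2) * Q* * (P* - P_min)
PS = (1/2) * 32 * (36 - 4)
PS = (1/2) * 32 * 32 = 512

512


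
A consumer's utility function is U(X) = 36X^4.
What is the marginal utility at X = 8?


MU = dU/dX = 36*4*X^(4-1)
MU = 144*X^3
At X = 8:
MU = 144 * 8^3
MU = 144 * 512 = 73728

73728


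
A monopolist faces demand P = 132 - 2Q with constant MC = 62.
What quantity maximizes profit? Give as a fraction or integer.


TR = P*Q = (132 - 2Q)Q = 132Q - 2Q^2
MR = dTR/dQ = 132 - 4Q
Set MR = MC:
132 - 4Q = 62
70 = 4Q
Q* = 70/4 = 35/2

35/2


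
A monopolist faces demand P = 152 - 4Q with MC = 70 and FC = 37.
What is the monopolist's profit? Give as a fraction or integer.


MR = MC: 152 - 8Q = 70
Q* = 41/4
P* = 152 - 4*41/4 = 111
Profit = (P* - MC)*Q* - FC
= (111 - 70)*41/4 - 37
= 41*41/4 - 37
= 1681/4 - 37 = 1533/4

1533/4


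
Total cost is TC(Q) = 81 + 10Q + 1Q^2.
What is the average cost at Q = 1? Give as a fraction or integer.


TC(1) = 81 + 10*1 + 1*1^2
TC(1) = 81 + 10 + 1 = 92
AC = TC/Q = 92/1 = 92

92


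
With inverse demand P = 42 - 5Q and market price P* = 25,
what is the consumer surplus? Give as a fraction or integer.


Maximum willingness to pay (at Q=0): P_max = 42
Quantity demanded at P* = 25:
Q* = (42 - 25)/5 = 17/5
CS = (1/2) * Q* * (P_max - P*)
CS = (1/2) * 17/5 * (42 - 25)
CS = (1/2) * 17/5 * 17 = 289/10

289/10


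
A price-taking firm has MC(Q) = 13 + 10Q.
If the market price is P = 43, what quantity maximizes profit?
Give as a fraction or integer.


In perfect competition, profit is maximized where P = MC.
43 = 13 + 10Q
30 = 10Q
Q* = 30/10 = 3

3


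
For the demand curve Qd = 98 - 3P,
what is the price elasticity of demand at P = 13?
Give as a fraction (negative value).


dQ/dP = -3
At P = 13: Q = 98 - 3*13 = 59
E = (dQ/dP)(P/Q) = (-3)(13/59) = -39/59

-39/59


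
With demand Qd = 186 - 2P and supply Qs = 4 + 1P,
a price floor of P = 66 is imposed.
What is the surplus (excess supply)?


At P = 66:
Qd = 186 - 2*66 = 54
Qs = 4 + 1*66 = 70
Surplus = Qs - Qd = 70 - 54 = 16

16


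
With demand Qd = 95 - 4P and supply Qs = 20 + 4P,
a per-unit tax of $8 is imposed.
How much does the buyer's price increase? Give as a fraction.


With a per-unit tax, the buyer's price increase depends on relative slopes.
Supply slope: d = 4, Demand slope: b = 4
Buyer's price increase = d * tax / (b + d)
= 4 * 8 / (4 + 4)
= 32 / 8 = 4

4


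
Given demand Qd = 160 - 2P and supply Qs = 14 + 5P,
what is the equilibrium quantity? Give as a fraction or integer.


First find equilibrium price:
160 - 2P = 14 + 5P
P* = 146/7 = 146/7
Then substitute into demand:
Q* = 160 - 2 * 146/7 = 828/7

828/7


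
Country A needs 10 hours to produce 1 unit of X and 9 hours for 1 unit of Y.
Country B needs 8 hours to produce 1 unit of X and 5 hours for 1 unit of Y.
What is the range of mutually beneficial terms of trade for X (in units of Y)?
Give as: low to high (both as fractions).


Opportunity cost of X for Country A = hours_X / hours_Y = 10/9 = 10/9 units of Y
Opportunity cost of X for Country B = hours_X / hours_Y = 8/5 = 8/5 units of Y
Terms of trade must be between the two opportunity costs.
Range: 10/9 to 8/5

10/9 to 8/5
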